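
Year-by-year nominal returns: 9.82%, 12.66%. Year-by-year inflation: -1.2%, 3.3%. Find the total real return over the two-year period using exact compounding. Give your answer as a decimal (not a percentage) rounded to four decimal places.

0.2123

Nominal growth factor = 1.0982 × 1.1266 = 1.237232
Price-level growth factor = 0.9880 × 1.0330 = 1.020604
Real growth factor = 1.237232 / 1.020604 = 1.212255
Total real return = 1.212255 − 1 → 0.2123.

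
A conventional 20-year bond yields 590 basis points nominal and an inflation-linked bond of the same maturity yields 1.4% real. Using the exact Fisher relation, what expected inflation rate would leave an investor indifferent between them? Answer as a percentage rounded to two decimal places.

(1 + π) = (1 + i)/(1 + r) = 1.05900 / 1.01400 = 1.044379
Break-even inflation = 1.044379 − 1 → 4.44%.

4.44%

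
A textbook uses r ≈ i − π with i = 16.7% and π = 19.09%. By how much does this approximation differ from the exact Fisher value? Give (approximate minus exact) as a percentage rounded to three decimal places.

Approximate: r ≈ 16.700% − 19.090% = -2.3900%
Exact: (1 + 0.1670)/(1 + 0.1909) − 1 = -2.0069%
Error = -2.3900% − (-2.0069%) = -0.3831% → -0.383%.

-0.383%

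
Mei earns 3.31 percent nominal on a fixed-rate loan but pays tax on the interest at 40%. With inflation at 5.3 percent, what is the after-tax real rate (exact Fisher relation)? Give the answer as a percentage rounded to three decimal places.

After-tax nominal return = 3.31% × (1 − 0.4) = 1.9860%.
1 + r = 1.01986 / 1.05300 = 0.968528
After-tax real rate = 0.968528 − 1 → -3.147%.

-3.147%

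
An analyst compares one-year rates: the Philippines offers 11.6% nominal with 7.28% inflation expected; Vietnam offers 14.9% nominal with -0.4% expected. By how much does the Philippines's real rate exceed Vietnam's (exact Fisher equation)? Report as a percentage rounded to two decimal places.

The Philippines: (1 + 0.1160)/(1 + 0.0728) − 1 = 4.0268%
Vietnam: (1 + 0.1490)/(1 − 0.0040) − 1 = 15.3614%
Differential = 4.0268% − 15.3614% = -11.3346% → -11.33%.

-11.33%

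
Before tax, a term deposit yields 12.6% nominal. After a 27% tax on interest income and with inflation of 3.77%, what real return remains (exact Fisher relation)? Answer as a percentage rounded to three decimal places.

5.231%

After-tax nominal return = 12.6% × (1 − 0.27) = 9.1980%.
1 + r = 1.09198 / 1.03770 = 1.052308
After-tax real rate = 1.052308 − 1 → 5.231%.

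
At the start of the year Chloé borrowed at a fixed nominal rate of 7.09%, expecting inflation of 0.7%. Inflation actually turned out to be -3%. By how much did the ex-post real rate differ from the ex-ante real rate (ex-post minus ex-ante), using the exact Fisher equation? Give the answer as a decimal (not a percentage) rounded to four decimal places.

Ex-ante: (1 + 0.0709)/(1 + 0.0070) − 1 = 6.3456%
Ex-post: (1 + 0.0709)/(1 − 0.0300) − 1 = 10.4021%
Difference (ex-post − ex-ante) = 4.0565% → 0.0406.

0.0406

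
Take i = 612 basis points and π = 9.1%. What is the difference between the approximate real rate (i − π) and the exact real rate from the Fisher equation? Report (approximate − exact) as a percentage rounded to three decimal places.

Approximate: r ≈ 6.120% − 9.100% = -2.9800%
Exact: (1 + 0.0612)/(1 + 0.0910) − 1 = -2.7314%
Error = -2.9800% − (-2.7314%) = -0.2486% → -0.249%.

-0.249%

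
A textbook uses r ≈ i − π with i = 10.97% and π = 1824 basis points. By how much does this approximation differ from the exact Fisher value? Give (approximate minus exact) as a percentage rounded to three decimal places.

Approximate: r ≈ 10.970% − 18.240% = -7.2700%
Exact: (1 + 0.1097)/(1 + 0.1824) − 1 = -6.14851%
Error = -7.2700% − (-6.14851%) = -1.12149% → -1.121%.

-1.121%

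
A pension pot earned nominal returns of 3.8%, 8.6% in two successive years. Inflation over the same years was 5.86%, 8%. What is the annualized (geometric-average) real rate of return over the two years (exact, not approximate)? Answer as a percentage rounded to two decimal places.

Compound the nominal returns: 1.0380 × 1.0860 = 1.12726800.
Compound inflation: 1.0586 × 1.0800 = 1.14328800.
Deflate: 1.12726800 / 1.14328800 = 0.98598778.
Annualized real rate = 0.98598778^(1/2) − 1 = -0.7031% → -0.70%.

-0.70%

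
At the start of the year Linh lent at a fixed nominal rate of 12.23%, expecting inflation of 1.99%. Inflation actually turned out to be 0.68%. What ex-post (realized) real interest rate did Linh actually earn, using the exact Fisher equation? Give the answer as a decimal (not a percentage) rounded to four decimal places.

Ex-post: (1 + 0.1223)/(1 + 0.0068) − 1 = 11.4720%
So the realized real rate is 0.1147.

0.1147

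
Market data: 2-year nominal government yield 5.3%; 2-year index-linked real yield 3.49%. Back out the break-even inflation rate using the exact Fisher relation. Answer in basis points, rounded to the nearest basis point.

175 basis points

(1 + π) = (1 + i)/(1 + r) = 1.05300 / 1.03490 = 1.017490
Break-even inflation = 1.017490 − 1 → 175 basis points.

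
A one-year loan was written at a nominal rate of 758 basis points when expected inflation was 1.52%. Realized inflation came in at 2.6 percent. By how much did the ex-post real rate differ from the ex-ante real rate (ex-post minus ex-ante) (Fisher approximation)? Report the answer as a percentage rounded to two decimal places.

Ex-ante: 7.58% − 1.52% = 6.060%
Ex-post: 7.58% − 2.6% = 4.980%
Difference (ex-post − ex-ante) = -1.0800% → -1.08%.

-1.08%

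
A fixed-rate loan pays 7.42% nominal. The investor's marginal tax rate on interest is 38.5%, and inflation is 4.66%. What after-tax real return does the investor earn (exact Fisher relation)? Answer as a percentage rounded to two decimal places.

-0.09%

After-tax nominal return = 7.42% × (1 − 0.385) = 4.5633%.
1 + r = 1.045633 / 1.04660 = 0.999076
After-tax real rate = 0.999076 − 1 → -0.09%.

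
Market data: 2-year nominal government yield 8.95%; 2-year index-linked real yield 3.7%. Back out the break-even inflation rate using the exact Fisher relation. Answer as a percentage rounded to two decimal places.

(1 + π) = (1 + i)/(1 + r) = 1.08950 / 1.03700 = 1.050627
Break-even inflation = 1.050627 − 1 → 5.06%.

5.06%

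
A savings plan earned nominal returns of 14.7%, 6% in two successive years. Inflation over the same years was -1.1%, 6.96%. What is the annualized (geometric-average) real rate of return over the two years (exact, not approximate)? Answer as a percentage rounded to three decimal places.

7.208%

Nominal growth factor = 1.1470 × 1.0600 = 1.21582000
Price-level growth factor = 0.9890 × 1.0696 = 1.05783440
Real growth factor = 1.21582000 / 1.05783440 = 1.14934814
Annualized real rate = 1.14934814^(1/2) − 1 = 7.2077% → 7.208%.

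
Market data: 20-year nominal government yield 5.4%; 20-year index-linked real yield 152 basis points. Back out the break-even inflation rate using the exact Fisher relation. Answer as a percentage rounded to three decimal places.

3.822%

(1 + π) = (1 + i)/(1 + r) = 1.05400 / 1.01520 = 1.038219
Break-even inflation = 1.038219 − 1 → 3.822%.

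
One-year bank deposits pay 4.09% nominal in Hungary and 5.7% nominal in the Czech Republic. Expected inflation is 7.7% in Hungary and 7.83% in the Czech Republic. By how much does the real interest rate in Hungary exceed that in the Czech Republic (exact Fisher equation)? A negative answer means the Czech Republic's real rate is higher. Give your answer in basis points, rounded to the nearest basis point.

Hungary: (1 + 0.0409)/(1 + 0.0770) − 1 = -3.3519%
The Czech Republic: (1 + 0.0570)/(1 + 0.0783) − 1 = -1.9753%
Differential = -3.3519% − (-1.9753%) = -1.3766% → -138 basis points.

-138 basis points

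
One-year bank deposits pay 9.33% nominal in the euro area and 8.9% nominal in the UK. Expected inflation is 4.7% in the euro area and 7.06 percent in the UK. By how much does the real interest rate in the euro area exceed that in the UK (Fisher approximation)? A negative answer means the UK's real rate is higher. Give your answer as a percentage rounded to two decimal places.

The euro area: 9.33% − 4.7% = 4.630%
The UK: 8.9% − 7.06% = 1.840%
Differential = 2.790% → 2.79%.

2.79%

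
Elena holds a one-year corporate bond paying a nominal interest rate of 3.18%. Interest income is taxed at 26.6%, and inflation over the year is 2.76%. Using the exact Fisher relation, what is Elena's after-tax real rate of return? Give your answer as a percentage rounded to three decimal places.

After-tax nominal return = 3.18% × (1 − 0.266) = 2.33412%.
1 + r = 1.0233412 / 1.02760 = 0.995856
After-tax real rate = 0.995856 − 1 → -0.414%.

-0.414%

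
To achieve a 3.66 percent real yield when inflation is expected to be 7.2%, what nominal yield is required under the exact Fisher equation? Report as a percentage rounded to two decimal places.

(1 + i) = (1 + r)(1 + π) = 1.03660 × 1.07200 = 1.1112352
i = 1.1112352 − 1, so the required nominal rate is 11.12%.

11.12%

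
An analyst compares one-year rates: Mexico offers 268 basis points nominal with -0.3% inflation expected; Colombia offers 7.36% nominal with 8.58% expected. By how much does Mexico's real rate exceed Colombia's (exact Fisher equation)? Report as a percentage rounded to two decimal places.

Mexico: (1 + 0.0268)/(1 − 0.0030) − 1 = 2.9890%
Colombia: (1 + 0.0736)/(1 + 0.0858) − 1 = -1.1236%
Differential = 2.9890% − (-1.1236%) = 4.1126% → 4.11%.

4.11%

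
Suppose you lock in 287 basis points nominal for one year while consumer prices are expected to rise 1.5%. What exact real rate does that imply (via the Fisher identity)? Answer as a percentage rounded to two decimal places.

1.35%

By the Fisher identity, 1 + r = (1 + i)/(1 + π).
1 + r = 1.02870 / 1.01500 = 1.013498
r = 1.013498 − 1 = 1.3498%, i.e. 1.35%.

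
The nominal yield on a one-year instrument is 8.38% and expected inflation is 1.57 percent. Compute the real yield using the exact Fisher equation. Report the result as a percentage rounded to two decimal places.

By the Fisher relation, 1 + r = (1 + i)/(1 + π).
1 + r = 1.08380 / 1.01570 = 1.067047
r = 1.067047 − 1 = 6.7047%, i.e. 6.70%.

6.70%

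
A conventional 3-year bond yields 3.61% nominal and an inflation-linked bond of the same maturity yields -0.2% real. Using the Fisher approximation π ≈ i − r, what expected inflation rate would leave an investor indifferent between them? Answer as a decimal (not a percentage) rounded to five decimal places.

π ≈ i − r = 3.61% − (-0.2%) → 0.03810.

0.03810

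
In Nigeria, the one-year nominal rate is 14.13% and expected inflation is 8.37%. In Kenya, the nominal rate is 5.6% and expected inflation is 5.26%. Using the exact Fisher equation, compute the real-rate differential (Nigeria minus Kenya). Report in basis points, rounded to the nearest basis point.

Nigeria: (1 + 0.1413)/(1 + 0.0837) − 1 = 5.3151%
Kenya: (1 + 0.0560)/(1 + 0.0526) − 1 = 0.3230%
Differential = 5.3151% − 0.3230% = 4.9921% → 499 basis points.

499 basis points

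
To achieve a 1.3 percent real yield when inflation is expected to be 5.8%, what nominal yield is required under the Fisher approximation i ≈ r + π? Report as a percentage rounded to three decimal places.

7.100%

i ≈ r + π = 1.3% + 5.8% = 7.100%.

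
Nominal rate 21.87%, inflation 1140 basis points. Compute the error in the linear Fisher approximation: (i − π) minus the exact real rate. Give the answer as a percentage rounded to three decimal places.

Approximate: r ≈ 21.870% − 11.400% = 10.4700%
Exact: (1 + 0.2187)/(1 + 0.1140) − 1 = 9.3986%
Error = 10.4700% − 9.3986% = 1.0714% → 1.071%.

1.071%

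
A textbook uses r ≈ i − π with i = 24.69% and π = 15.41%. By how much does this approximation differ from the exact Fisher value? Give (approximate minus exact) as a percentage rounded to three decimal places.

Approximate: r ≈ 24.690% − 15.410% = 9.2800%
Exact: (1 + 0.2469)/(1 + 0.1541) − 1 = 8.0409%
Error = 9.2800% − 8.0409% = 1.2391% → 1.239%.

1.239%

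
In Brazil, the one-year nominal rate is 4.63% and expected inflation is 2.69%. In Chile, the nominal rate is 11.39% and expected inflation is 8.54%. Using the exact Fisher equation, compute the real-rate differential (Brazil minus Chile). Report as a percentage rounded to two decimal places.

Brazil: (1 + 0.0463)/(1 + 0.0269) − 1 = 1.8892%
Chile: (1 + 0.1139)/(1 + 0.0854) − 1 = 2.6258%
Differential = 1.8892% − 2.6258% = -0.7366% → -0.74%.

-0.74%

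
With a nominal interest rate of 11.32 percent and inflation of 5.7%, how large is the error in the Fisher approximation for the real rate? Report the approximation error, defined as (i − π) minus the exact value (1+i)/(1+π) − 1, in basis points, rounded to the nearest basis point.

30 basis points

Approximate: r ≈ 11.320% − 5.700% = 5.6200%
Exact: (1 + 0.1132)/(1 + 0.0570) − 1 = 5.3169%
Error = 5.6200% − 5.3169% = 0.3031% → 30 basis points.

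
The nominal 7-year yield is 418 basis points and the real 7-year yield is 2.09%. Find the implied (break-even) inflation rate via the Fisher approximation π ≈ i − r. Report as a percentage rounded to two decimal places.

2.09%

π ≈ i − r = 4.18% − 2.09% → 2.09%.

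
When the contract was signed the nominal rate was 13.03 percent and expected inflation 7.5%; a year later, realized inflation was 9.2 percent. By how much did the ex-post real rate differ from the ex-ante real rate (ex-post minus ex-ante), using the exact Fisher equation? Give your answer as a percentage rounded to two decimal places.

-1.64%

Ex-ante: (1 + 0.1303)/(1 + 0.0750) − 1 = 5.1442%
Ex-post: (1 + 0.1303)/(1 + 0.0920) − 1 = 3.5073%
Difference (ex-post − ex-ante) = -1.6369% → -1.64%.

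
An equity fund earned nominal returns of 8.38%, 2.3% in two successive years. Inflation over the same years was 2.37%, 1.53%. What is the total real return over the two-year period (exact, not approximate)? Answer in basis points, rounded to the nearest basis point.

667 basis points

Nominal growth factor = 1.0838 × 1.0230 = 1.108727
Price-level growth factor = 1.0237 × 1.0153 = 1.039363
Real growth factor = 1.108727 / 1.039363 = 1.066738
Total real return = 1.066738 − 1 → 667 basis points.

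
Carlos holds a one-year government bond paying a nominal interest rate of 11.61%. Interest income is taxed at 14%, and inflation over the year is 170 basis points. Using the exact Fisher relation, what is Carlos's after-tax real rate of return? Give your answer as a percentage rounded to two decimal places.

After-tax nominal return = 11.61% × (1 − 0.14) = 9.9846%.
1 + r = 1.099846 / 1.01700 = 1.081461
After-tax real rate = 1.081461 − 1 → 8.15%.

8.15%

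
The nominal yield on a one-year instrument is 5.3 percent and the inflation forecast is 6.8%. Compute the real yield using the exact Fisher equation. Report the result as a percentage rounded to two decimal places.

By the Fisher relation, 1 + r = (1 + i)/(1 + π).
1 + r = 1.05300 / 1.06800 = 0.985955
r = 0.985955 − 1 = -1.4045%, i.e. -1.40%.

-1.40%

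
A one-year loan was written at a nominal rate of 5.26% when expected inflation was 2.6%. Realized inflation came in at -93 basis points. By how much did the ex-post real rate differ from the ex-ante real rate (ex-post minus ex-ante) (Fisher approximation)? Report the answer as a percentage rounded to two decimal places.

Ex-ante: 5.26% − 2.6% = 2.660%
Ex-post: 5.26% − (-0.93%) = 6.190%
Difference (ex-post − ex-ante) = 3.5300% → 3.53%.

3.53%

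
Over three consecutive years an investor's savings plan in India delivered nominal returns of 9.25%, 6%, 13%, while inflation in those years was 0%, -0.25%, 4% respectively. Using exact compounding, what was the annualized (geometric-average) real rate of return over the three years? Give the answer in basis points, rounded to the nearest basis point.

Compound the nominal returns: 1.0925 × 1.0600 × 1.1300 = 1.30859650.
Compound inflation: 1.0000 × 0.9975 × 1.0400 = 1.03740000.
Deflate: 1.30859650 / 1.03740000 = 1.26141941.
Annualized real rate = 1.26141941^(1/3) − 1 = 8.0488% → 805 basis points.

805 basis points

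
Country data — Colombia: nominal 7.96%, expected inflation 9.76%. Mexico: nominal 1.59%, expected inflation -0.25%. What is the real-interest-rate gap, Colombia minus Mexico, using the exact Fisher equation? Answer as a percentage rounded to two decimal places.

Colombia: (1 + 0.0796)/(1 + 0.0976) − 1 = -1.6399%
Mexico: (1 + 0.0159)/(1 − 0.0025) − 1 = 1.8446%
Differential = -1.6399% − 1.8446% = -3.4846% → -3.48%.

-3.48%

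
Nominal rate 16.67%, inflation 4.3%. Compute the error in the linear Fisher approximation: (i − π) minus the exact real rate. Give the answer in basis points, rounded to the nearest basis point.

Approximate: r ≈ 16.670% − 4.300% = 12.3700%
Exact: (1 + 0.1667)/(1 + 0.0430) − 1 = 11.8600%
Error = 12.3700% − 11.8600% = 0.5100% → 51 basis points.

51 basis points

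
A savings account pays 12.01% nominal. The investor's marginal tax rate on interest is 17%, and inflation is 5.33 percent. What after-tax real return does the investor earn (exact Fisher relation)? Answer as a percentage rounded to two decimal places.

After-tax nominal return = 12.01% × (1 − 0.17) = 9.9683%.
1 + r = 1.099683 / 1.05330 = 1.044036
After-tax real rate = 1.044036 − 1 → 4.40%.

4.40%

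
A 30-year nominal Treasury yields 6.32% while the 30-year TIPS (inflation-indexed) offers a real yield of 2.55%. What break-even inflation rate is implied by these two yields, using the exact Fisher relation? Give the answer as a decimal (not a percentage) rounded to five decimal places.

(1 + π) = (1 + i)/(1 + r) = 1.06320 / 1.02550 = 1.036763
Break-even inflation = 1.036763 − 1 → 0.03676.

0.03676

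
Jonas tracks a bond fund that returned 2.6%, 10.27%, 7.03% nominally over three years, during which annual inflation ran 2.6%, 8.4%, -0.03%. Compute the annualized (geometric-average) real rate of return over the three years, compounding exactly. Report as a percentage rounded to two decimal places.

2.89%

Compound the nominal returns: 1.0260 × 1.1027 × 1.0703 = 1.21090553.
Compound inflation: 1.0260 × 1.0840 × 0.9997 = 1.11185034.
Deflate: 1.21090553 / 1.11185034 = 1.08909039.
Annualized real rate = 1.08909039^(1/3) − 1 = 2.8856% → 2.89%.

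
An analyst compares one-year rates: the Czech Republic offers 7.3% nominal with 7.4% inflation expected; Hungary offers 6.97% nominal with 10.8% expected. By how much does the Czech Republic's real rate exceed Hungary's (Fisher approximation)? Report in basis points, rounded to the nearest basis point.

373 basis points

The Czech Republic: 7.3% − 7.4% = -0.100%
Hungary: 6.97% − 10.8% = -3.830%
Differential = 3.730% → 373 basis points.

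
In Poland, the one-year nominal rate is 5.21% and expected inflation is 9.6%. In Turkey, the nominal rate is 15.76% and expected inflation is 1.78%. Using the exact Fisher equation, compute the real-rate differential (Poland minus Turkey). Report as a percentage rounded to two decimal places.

-17.74%

Poland: (1 + 0.0521)/(1 + 0.0960) − 1 = -4.0055%
Turkey: (1 + 0.1576)/(1 + 0.0178) − 1 = 13.7355%
Differential = -4.0055% − 13.7355% = -17.7410% → -17.74%.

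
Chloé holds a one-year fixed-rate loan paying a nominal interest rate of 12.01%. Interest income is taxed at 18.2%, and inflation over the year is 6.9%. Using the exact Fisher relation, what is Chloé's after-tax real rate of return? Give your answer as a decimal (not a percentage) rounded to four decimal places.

0.0274

After-tax nominal return = 12.01% × (1 − 0.182) = 9.82418%.
1 + r = 1.0982418 / 1.06900 = 1.027354
After-tax real rate = 1.027354 − 1 → 0.0274.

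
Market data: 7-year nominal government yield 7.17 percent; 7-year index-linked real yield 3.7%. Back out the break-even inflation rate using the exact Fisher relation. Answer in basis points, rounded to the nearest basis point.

335 basis points

(1 + π) = (1 + i)/(1 + r) = 1.07170 / 1.03700 = 1.033462
Break-even inflation = 1.033462 − 1 → 335 basis points.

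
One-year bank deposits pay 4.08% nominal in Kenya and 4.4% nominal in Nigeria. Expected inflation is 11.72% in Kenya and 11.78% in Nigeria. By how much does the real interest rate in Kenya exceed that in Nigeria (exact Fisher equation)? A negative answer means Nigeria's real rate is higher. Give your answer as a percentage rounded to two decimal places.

-0.24%

Kenya: (1 + 0.0408)/(1 + 0.1172) − 1 = -6.8385%
Nigeria: (1 + 0.0440)/(1 + 0.1178) − 1 = -6.6023%
Differential = -6.8385% − (-6.6023%) = -0.2363% → -0.24%.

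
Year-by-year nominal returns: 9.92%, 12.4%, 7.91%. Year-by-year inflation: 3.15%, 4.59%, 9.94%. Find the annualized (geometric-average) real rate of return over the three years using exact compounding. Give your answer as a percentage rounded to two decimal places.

3.98%

Nominal growth factor = 1.0992 × 1.1240 × 1.0791 = 1.33322891
Price-level growth factor = 1.0315 × 1.0459 × 1.0994 = 1.18608313
Real growth factor = 1.33322891 / 1.18608313 = 1.12406026
Annualized real rate = 1.12406026^(1/3) − 1 = 3.9752% → 3.98%.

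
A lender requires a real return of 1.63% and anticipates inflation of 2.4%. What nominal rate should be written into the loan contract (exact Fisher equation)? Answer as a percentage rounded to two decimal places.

4.07%

(1 + i) = (1 + r)(1 + π) = 1.01630 × 1.02400 = 1.0406912
i = 1.0406912 − 1, so the required nominal rate is 4.07%.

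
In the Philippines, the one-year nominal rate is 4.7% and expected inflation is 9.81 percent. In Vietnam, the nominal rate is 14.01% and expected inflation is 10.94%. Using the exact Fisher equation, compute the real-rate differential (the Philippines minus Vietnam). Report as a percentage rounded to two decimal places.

The Philippines: (1 + 0.0470)/(1 + 0.0981) − 1 = -4.6535%
Vietnam: (1 + 0.1401)/(1 + 0.1094) − 1 = 2.7673%
Differential = -4.6535% − 2.7673% = -7.4208% → -7.42%.

-7.42%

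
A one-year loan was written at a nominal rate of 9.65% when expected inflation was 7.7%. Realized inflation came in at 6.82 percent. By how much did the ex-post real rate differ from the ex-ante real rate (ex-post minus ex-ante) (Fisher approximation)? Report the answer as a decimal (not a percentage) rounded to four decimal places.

0.0088

Ex-ante: 9.65% − 7.7% = 1.950%
Ex-post: 9.65% − 6.82% = 2.830%
Difference (ex-post − ex-ante) = 0.8800% → 0.0088.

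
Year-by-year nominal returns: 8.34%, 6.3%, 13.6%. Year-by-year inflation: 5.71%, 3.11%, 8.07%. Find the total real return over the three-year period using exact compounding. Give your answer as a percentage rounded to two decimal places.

11.07%

Compound the nominal returns: 1.0834 × 1.0630 × 1.1360 = 1.308279.
Compound inflation: 1.0571 × 1.0311 × 1.0807 = 1.177937.
Deflate: 1.308279 / 1.177937 = 1.110653.
Total real return = 1.110653 − 1 → 11.07%.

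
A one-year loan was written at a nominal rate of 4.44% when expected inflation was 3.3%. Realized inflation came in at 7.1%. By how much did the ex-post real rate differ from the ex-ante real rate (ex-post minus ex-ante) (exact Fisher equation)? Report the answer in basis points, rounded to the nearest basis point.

-359 basis points

Ex-ante: (1 + 0.0444)/(1 + 0.0330) − 1 = 1.1036%
Ex-post: (1 + 0.0444)/(1 + 0.0710) − 1 = -2.4837%
Difference (ex-post − ex-ante) = -3.5872% → -359 basis points.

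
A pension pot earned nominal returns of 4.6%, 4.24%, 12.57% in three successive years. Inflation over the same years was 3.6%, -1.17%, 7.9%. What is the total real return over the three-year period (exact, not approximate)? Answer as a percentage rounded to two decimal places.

Compound the nominal returns: 1.0460 × 1.0424 × 1.1257 = 1.227407.
Compound inflation: 1.0360 × 0.9883 × 1.0790 = 1.104765.
Deflate: 1.227407 / 1.104765 = 1.111012.
Total real return = 1.111012 − 1 → 11.10%.

11.10%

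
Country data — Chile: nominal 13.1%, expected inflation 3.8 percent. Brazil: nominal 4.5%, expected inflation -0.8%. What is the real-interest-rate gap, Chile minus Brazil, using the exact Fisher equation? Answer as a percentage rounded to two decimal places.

Chile: (1 + 0.1310)/(1 + 0.0380) − 1 = 8.9595%
Brazil: (1 + 0.0450)/(1 − 0.0080) − 1 = 5.3427%
Differential = 8.9595% − 5.3427% = 3.6168% → 3.62%.

3.62%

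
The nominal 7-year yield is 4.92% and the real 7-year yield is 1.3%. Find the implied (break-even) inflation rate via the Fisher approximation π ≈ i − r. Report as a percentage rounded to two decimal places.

3.62%

π ≈ i − r = 4.92% − 1.3% → 3.62%.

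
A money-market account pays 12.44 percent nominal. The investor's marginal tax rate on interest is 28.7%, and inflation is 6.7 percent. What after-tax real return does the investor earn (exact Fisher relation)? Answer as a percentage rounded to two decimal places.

2.03%

After-tax nominal return = 12.44% × (1 − 0.287) = 8.86972%.
1 + r = 1.0886972 / 1.06700 = 1.020335
After-tax real rate = 1.020335 − 1 → 2.03%.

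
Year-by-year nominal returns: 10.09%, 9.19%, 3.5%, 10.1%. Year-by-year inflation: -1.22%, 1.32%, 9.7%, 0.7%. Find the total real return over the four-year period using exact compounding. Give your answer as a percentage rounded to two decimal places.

23.90%

Nominal growth factor = 1.1009 × 1.0919 × 1.0350 × 1.1010 = 1.369804
Price-level growth factor = 0.9878 × 1.0132 × 1.0970 × 1.0070 = 1.105606
Real growth factor = 1.369804 / 1.105606 = 1.238962
Total real return = 1.238962 − 1 → 23.90%.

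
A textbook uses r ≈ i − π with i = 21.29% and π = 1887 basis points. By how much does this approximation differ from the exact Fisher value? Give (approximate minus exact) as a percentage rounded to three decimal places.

0.384%

Approximate: r ≈ 21.290% − 18.870% = 2.4200%
Exact: (1 + 0.2129)/(1 + 0.1887) − 1 = 2.0358%
Error = 2.4200% − 2.0358% = 0.3842% → 0.384%.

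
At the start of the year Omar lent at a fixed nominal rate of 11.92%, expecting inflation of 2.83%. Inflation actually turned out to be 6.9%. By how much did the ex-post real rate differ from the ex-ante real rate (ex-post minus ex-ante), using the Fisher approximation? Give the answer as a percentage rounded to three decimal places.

-4.070%

Ex-ante: 11.92% − 2.83% = 9.090%
Ex-post: 11.92% − 6.9% = 5.020%
Difference (ex-post − ex-ante) = -4.0700% → -4.070%.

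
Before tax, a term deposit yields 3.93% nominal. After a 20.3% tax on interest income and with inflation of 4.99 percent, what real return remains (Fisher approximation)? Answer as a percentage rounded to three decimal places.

-1.858%

After-tax nominal return = 3.93% × (1 − 0.203) = 3.13221%.
r ≈ 3.13221% − 4.99% → -1.858%.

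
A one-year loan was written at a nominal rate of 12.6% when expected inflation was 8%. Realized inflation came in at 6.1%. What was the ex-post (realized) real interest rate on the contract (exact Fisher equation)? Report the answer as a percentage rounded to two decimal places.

Ex-post: (1 + 0.1260)/(1 + 0.0610) − 1 = 6.1263%
So the realized real rate is 6.13%.

6.13%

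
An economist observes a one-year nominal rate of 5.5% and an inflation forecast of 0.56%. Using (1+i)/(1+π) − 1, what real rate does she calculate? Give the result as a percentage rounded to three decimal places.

1 + r = 1.05500 / 1.00560 = 1.0491249
r = 1.0491249 − 1 = 4.91249%, i.e. 4.912%.

4.912%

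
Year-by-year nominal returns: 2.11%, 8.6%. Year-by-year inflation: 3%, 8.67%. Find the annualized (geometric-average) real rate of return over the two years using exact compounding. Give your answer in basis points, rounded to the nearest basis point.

-47 basis points

Nominal growth factor = 1.0211 × 1.0860 = 1.108914600
Price-level growth factor = 1.0300 × 1.0867 = 1.119301000
Real growth factor = 1.108914600 / 1.119301000 = 0.990720637
Annualized real rate = 0.990720637^(1/2) − 1 = -0.46505% → -47 basis points.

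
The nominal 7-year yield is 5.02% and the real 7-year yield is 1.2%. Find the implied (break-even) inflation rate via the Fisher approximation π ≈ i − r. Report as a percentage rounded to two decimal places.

π ≈ i − r = 5.02% − 1.2% → 3.82%.

3.82%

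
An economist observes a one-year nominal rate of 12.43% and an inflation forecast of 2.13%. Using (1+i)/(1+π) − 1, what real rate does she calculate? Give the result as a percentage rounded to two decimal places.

By the Fisher relation, 1 + r = (1 + i)/(1 + π).
1 + r = 1.12430 / 1.02130 = 1.100852
r = 1.100852 − 1 = 10.0852%, i.e. 10.09%.

10.09%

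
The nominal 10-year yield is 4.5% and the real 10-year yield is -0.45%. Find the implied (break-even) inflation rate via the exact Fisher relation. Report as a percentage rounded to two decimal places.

(1 + π) = (1 + i)/(1 + r) = 1.04500 / 0.99550 = 1.049724
Break-even inflation = 1.049724 − 1 → 4.97%.

4.97%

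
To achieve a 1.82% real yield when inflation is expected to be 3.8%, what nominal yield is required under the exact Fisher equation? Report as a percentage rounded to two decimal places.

(1 + i) = (1 + r)(1 + π) = 1.01820 × 1.03800 = 1.0568916
i = 1.0568916 − 1, so the required nominal rate is 5.69%.

5.69%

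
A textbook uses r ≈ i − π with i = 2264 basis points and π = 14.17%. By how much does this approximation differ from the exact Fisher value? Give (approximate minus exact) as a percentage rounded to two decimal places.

1.05%

Approximate: r ≈ 22.640% − 14.170% = 8.4700%
Exact: (1 + 0.2264)/(1 + 0.1417) − 1 = 7.4188%
Error = 8.4700% − 7.4188% = 1.0512% → 1.05%.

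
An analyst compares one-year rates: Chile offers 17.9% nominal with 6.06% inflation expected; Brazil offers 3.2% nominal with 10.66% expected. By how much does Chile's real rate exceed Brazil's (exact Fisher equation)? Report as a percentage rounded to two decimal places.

Chile: (1 + 0.1790)/(1 + 0.0606) − 1 = 11.1635%
Brazil: (1 + 0.0320)/(1 + 0.1066) − 1 = -6.7414%
Differential = 11.1635% − (-6.7414%) = 17.9049% → 17.90%.

17.90%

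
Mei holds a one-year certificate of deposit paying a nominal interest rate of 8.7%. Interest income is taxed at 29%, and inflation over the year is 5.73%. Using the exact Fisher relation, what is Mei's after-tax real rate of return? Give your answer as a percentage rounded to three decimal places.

After-tax nominal return = 8.7% × (1 − 0.29) = 6.1770%.
1 + r = 1.06177 / 1.05730 = 1.004228
After-tax real rate = 1.004228 − 1 → 0.423%.

0.423%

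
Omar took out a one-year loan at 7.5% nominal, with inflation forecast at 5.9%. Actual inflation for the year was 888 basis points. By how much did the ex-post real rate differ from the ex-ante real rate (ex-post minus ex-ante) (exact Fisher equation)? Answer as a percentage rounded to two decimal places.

Ex-ante: (1 + 0.0750)/(1 + 0.0590) − 1 = 1.5109%
Ex-post: (1 + 0.0750)/(1 + 0.0888) − 1 = -1.2675%
Difference (ex-post − ex-ante) = -2.7783% → -2.78%.

-2.78%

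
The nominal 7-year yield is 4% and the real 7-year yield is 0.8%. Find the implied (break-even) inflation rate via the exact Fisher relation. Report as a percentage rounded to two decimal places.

(1 + π) = (1 + i)/(1 + r) = 1.04000 / 1.00800 = 1.031746
Break-even inflation = 1.031746 − 1 → 3.17%.

3.17%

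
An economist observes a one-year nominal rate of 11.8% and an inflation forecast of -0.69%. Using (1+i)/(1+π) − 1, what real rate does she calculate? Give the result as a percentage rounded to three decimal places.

1 + r = 1.11800 / 0.99310 = 1.125768
r = 1.125768 − 1 = 12.5768%, i.e. 12.577%.

12.577%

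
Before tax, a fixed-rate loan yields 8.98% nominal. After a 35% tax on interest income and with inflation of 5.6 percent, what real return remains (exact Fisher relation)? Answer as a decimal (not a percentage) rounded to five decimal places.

After-tax nominal return = 8.98% × (1 − 0.35) = 5.8370%.
1 + r = 1.05837 / 1.05600 = 1.002244
After-tax real rate = 1.002244 − 1 → 0.00224.

0.00224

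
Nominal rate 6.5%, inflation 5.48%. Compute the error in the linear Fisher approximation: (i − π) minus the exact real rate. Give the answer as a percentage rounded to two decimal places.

Approximate: r ≈ 6.500% − 5.480% = 1.0200%
Exact: (1 + 0.0650)/(1 + 0.0548) − 1 = 0.9670%
Error = 1.0200% − 0.9670% = 0.0530% → 0.05%.

0.05%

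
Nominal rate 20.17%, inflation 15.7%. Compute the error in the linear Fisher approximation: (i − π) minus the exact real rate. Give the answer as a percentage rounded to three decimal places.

0.607%

Approximate: r ≈ 20.170% − 15.700% = 4.4700%
Exact: (1 + 0.2017)/(1 + 0.1570) − 1 = 3.8634%
Error = 4.4700% − 3.8634% = 0.6066% → 0.607%.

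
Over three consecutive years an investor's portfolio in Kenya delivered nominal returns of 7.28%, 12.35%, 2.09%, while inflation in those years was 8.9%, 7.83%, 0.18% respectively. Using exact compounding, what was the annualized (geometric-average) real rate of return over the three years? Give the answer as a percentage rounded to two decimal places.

Compound the nominal returns: 1.0728 × 1.1235 × 1.0209 = 1.23048138.
Compound inflation: 1.0890 × 1.0783 × 1.0018 = 1.17638238.
Deflate: 1.23048138 / 1.17638238 = 1.04598759.
Annualized real rate = 1.04598759^(1/3) − 1 = 1.5100% → 1.51%.

1.51%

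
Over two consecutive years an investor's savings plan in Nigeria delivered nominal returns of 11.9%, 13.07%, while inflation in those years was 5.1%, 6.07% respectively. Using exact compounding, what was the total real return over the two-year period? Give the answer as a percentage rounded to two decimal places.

13.50%

Compound the nominal returns: 1.1190 × 1.1307 = 1.265253.
Compound inflation: 1.0510 × 1.0607 = 1.114796.
Deflate: 1.265253 / 1.114796 = 1.134964.
Total real return = 1.134964 − 1 → 13.50%.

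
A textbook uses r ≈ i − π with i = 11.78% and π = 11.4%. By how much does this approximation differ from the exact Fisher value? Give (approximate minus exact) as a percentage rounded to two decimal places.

0.04%

Approximate: r ≈ 11.780% − 11.400% = 0.3800%
Exact: (1 + 0.1178)/(1 + 0.1140) − 1 = 0.3411%
Error = 0.3800% − 0.3411% = 0.0389% → 0.04%.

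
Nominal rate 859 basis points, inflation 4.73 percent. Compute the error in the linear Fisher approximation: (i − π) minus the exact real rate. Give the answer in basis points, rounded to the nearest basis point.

17 basis points

Approximate: r ≈ 8.590% − 4.730% = 3.8600%
Exact: (1 + 0.0859)/(1 + 0.0473) − 1 = 3.6857%
Error = 3.8600% − 3.6857% = 0.1743% → 17 basis points.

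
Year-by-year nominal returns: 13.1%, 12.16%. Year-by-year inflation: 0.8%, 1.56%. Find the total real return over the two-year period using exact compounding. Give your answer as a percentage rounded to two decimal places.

23.91%

Nominal growth factor = 1.1310 × 1.1216 = 1.268530
Price-level growth factor = 1.0080 × 1.0156 = 1.023725
Real growth factor = 1.268530 / 1.023725 = 1.239131
Total real return = 1.239131 − 1 → 23.91%.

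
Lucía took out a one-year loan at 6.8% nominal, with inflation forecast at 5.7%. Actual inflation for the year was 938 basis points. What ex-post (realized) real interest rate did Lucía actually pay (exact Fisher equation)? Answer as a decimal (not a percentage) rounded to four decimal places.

Ex-post: (1 + 0.0680)/(1 + 0.0938) − 1 = -2.3587%
So the realized real rate is -0.0236.

-0.0236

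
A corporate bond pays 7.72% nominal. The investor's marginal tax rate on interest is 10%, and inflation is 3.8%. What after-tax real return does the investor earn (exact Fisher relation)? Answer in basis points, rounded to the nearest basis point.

303 basis points

After-tax nominal return = 7.72% × (1 − 0.1) = 6.9480%.
1 + r = 1.06948 / 1.03800 = 1.030328
After-tax real rate = 1.030328 − 1 → 303 basis points.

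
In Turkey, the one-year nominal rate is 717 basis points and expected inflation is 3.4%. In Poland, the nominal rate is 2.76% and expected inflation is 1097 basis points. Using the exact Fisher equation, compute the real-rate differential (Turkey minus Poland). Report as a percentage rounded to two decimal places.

Turkey: (1 + 0.0717)/(1 + 0.0340) − 1 = 3.6460%
Poland: (1 + 0.0276)/(1 + 0.1097) − 1 = -7.3984%
Differential = 3.6460% − (-7.3984%) = 11.0444% → 11.04%.

11.04%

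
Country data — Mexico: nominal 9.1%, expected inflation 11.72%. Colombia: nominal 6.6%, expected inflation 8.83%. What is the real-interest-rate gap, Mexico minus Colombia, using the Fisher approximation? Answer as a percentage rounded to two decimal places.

Mexico: 9.1% − 11.72% = -2.620%
Colombia: 6.6% − 8.83% = -2.230%
Differential = -0.390% → -0.39%.

-0.39%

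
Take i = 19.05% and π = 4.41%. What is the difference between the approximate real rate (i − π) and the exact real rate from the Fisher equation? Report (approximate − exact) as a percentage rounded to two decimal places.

0.62%

Approximate: r ≈ 19.050% − 4.410% = 14.6400%
Exact: (1 + 0.1905)/(1 + 0.0441) − 1 = 14.0216%
Error = 14.6400% − 14.0216% = 0.6184% → 0.62%.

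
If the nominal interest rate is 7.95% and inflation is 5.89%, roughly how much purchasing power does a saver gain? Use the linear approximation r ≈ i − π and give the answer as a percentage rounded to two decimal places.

r ≈ i − π = 7.95% − 5.89% = 2.06%.

2.06%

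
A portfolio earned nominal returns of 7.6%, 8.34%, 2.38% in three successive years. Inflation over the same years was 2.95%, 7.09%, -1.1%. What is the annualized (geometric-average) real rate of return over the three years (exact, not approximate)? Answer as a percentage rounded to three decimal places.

3.058%

Nominal growth factor = 1.0760 × 1.0834 × 1.0238 = 1.19348297
Price-level growth factor = 1.0295 × 1.0709 × 0.9890 = 1.09036414
Real growth factor = 1.19348297 / 1.09036414 = 1.09457284
Annualized real rate = 1.09457284^(1/3) − 1 = 3.0580% → 3.058%.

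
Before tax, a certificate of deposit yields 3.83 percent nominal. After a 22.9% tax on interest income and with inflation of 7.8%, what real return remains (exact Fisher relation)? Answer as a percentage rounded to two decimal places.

After-tax nominal return = 3.83% × (1 − 0.229) = 2.95293%.
1 + r = 1.0295293 / 1.07800 = 0.955036
After-tax real rate = 0.955036 − 1 → -4.50%.

-4.50%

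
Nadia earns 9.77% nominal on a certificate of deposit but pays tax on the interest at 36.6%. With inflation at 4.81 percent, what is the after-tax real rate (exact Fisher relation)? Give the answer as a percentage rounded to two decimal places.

1.32%

After-tax nominal return = 9.77% × (1 − 0.366) = 6.19418%.
1 + r = 1.0619418 / 1.04810 = 1.013207
After-tax real rate = 1.013207 − 1 → 1.32%.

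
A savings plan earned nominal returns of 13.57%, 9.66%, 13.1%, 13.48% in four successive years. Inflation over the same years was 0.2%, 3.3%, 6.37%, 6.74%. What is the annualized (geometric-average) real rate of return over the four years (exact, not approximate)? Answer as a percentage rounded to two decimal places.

Compound the nominal returns: 1.1357 × 1.0966 × 1.1310 × 1.1348 = 1.59843065.
Compound inflation: 1.0020 × 1.0330 × 1.0637 × 1.0674 = 1.17520708.
Deflate: 1.59843065 / 1.17520708 = 1.36012680.
Annualized real rate = 1.36012680^(1/4) − 1 = 7.9928% → 7.99%.

7.99%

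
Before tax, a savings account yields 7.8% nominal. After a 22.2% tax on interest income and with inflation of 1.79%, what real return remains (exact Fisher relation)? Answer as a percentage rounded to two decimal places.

4.20%

After-tax nominal return = 7.8% × (1 − 0.222) = 6.0684%.
1 + r = 1.060684 / 1.01790 = 1.042032
After-tax real rate = 1.042032 − 1 → 4.20%.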